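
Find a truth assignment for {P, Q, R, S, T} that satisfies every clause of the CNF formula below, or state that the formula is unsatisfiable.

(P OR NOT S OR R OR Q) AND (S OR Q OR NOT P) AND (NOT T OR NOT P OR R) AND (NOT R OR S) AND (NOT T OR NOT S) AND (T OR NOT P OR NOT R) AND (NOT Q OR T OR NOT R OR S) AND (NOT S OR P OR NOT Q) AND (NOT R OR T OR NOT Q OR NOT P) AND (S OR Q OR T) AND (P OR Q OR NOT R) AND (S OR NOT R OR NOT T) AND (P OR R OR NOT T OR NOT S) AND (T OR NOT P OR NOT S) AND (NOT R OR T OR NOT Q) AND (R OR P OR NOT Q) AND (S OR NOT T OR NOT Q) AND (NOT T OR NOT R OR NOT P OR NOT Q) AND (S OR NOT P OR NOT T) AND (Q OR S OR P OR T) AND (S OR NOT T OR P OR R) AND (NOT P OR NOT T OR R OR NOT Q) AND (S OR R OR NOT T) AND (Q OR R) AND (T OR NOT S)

P: true,  Q: true,  R: false,  S: false,  T: false

Case R = false:
From the singleton clause (Q), Q = true.
From the singleton clause (P), P = true.
From the singleton clause (NOT T), T = false.
From the singleton clause (NOT S), S = false.
This assignment satisfies each clause.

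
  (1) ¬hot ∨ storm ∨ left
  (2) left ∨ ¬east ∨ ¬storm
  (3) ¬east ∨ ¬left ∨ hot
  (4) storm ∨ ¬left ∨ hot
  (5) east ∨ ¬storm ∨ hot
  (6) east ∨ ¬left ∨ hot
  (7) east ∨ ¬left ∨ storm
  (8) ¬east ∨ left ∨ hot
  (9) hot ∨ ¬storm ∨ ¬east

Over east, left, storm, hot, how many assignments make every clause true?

There are 2^4 = 16 truth assignments over (east, left, storm, hot).
Check each against the 9 clauses (columns in the order east, left, storm, hot):
  F F F F  ✓ satisfies all
  F F F T  ✗ fails (¬hot ∨ storm ∨ left)
  F F T F  ✗ fails (east ∨ ¬storm ∨ hot)
  F F T T  ✓ satisfies all
  F T F F  ✗ fails (storm ∨ ¬left ∨ hot)
  F T F T  ✗ fails (east ∨ ¬left ∨ storm)
  F T T F  ✗ fails (east ∨ ¬storm ∨ hot)
  F T T T  ✓ satisfies all
  T F F F  ✗ fails (¬east ∨ left ∨ hot)
  T F F T  ✗ fails (¬hot ∨ storm ∨ left)
  T F T F  ✗ fails (left ∨ ¬east ∨ ¬storm)
  T F T T  ✗ fails (left ∨ ¬east ∨ ¬storm)
  T T F F  ✗ fails (¬east ∨ ¬left ∨ hot)
  T T F T  ✓ satisfies all
  T T T F  ✗ fails (¬east ∨ ¬left ∨ hot)
  T T T T  ✓ satisfies all
5 of the 16 rows are models.

5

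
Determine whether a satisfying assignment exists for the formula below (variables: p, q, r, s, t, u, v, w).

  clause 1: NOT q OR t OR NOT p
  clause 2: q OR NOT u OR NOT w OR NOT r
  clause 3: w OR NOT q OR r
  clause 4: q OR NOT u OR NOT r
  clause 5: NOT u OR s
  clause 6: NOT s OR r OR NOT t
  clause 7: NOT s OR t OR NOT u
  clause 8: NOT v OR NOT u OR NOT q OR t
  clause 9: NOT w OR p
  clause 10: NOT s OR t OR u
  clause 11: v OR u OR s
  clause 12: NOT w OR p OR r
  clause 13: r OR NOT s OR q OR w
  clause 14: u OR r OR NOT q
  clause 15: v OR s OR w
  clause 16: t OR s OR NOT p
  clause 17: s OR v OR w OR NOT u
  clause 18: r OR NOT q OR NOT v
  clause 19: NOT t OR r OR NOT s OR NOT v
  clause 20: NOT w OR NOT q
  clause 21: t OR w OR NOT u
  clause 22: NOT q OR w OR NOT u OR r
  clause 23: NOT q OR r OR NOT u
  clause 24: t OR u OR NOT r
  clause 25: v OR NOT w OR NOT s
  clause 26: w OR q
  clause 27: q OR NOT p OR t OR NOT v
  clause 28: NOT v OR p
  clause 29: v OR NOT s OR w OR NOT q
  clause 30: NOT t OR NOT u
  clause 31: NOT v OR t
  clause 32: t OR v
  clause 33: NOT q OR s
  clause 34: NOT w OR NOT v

Satisfiable

Case u = false:
Case w = false:
(q) alone gives q = true.
(r) alone gives r = true.
(t) alone gives t = true.
(s) alone gives s = true.
(v) alone gives v = true.
(p) alone gives p = true.
This assignment satisfies each clause.
A satisfying assignment: p ↦ true; q ↦ true; r ↦ true; s ↦ true; t ↦ true; u ↦ false; v ↦ true; w ↦ false.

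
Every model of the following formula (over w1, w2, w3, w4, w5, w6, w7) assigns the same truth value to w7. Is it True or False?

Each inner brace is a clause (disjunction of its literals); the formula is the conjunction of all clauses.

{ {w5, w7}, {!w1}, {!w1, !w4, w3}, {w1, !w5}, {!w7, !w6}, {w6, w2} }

True

Suppose w7 = false.
(w5) alone gives w5 = true.
(!w1) alone gives w1 = false.
But (w1) is also a unit clause — contradiction.
So every satisfying assignment has w7 = True.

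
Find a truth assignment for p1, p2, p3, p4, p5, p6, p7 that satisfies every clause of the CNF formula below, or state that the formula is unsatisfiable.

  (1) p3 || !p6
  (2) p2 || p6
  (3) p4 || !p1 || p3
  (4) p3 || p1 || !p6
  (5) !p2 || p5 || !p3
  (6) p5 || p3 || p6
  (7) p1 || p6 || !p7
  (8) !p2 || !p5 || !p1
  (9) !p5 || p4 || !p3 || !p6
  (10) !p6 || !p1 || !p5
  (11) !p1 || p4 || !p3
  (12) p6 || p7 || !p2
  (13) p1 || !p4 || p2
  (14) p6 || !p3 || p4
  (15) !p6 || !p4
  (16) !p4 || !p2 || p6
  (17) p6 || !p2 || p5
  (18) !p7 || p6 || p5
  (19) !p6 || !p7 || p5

p1: false; p2: false; p3: true; p4: false; p5: false; p6: true; p7: false

Suppose p3 = true.
Suppose p2 = false.
From the singleton clause (p6), p6 = true.
From the singleton clause (!p4), p4 = false.
From the singleton clause (!p5), p5 = false.
From the singleton clause (!p1), p1 = false.
From the singleton clause (!p7), p7 = false.
This assignment satisfies each clause.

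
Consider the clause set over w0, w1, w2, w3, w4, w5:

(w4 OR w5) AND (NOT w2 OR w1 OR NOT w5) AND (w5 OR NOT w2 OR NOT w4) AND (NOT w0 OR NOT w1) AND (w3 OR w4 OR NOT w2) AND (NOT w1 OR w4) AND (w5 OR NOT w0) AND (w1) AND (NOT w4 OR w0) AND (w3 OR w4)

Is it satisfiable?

No

From the singleton clause (w1), w1 = true.
From the singleton clause (NOT w0), w0 = false.
From the singleton clause (w4), w4 = true.
Now (NOT w4) is unsatisfied and unit — conflict.
No assignment satisfies every clause.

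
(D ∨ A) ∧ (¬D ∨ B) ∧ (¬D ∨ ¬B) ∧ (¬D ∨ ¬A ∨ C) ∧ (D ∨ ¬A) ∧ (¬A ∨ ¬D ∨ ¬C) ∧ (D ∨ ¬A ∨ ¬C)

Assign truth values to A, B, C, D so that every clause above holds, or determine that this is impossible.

UNSATISFIABLE

Case D = True:
The clause (B) is unit, so B = True.
That conflicts with the unit clause (¬B).
That branch fails; take D = False instead.
The clause (A) is unit, so A = True.
That conflicts with the unit clause (¬A).
Both values of D lead to a conflict.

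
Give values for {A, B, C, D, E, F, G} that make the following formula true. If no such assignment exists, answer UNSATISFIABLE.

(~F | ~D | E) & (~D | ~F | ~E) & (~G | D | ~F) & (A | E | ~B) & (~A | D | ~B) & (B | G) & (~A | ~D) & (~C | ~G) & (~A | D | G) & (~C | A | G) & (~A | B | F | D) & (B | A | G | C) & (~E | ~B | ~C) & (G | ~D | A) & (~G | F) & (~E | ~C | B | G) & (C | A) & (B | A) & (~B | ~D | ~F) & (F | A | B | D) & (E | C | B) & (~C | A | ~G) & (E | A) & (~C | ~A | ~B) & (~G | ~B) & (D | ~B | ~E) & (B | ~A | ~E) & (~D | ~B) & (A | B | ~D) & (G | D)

UNSATISFIABLE

Case B = 1:
The clause (~G) is unit, so G = 0.
The clause (~D) is unit, so D = 0.
But (D) is also a unit clause — contradiction.
Backtrack on B: now try B = 0.
The clause (G) is unit, so G = 1.
The clause (~C) is unit, so C = 0.
The clause (F) is unit, so F = 1.
The clause (D) is unit, so D = 1.
The clause (E) is unit, so E = 1.
But (~E) is also a unit clause — contradiction.
Either choice for B ends in contradiction.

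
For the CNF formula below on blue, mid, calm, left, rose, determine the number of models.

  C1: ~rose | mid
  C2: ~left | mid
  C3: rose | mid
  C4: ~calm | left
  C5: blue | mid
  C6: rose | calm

8

There are 2^5 = 32 truth assignments over (blue, mid, calm, left, rose).
Split on rose. With rose = 1, the clauses containing rose are satisfied and ~rose drops from the rest; 6 of the 2^4 = 16 assignments to the other variables satisfy what remains.
With rose = 0, by the same count on the reduced clause set, 2 assignments work.
(One model: blue=F, mid=T, calm=F, left=F, rose=T.)
Total: 6 + 2 = 8.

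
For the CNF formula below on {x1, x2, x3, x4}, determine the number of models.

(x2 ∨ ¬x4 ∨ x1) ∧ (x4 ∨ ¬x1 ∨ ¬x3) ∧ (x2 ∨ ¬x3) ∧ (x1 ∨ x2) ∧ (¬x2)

There are 2^4 = 16 truth assignments over (x1, x2, x3, x4).
Check each against the 5 clauses (columns in the order x1, x2, x3, x4):
  F F F F  ✗ fails (x1 ∨ x2)
  F F F T  ✗ fails (x2 ∨ ¬x4 ∨ x1)
  F F T F  ✗ fails (x2 ∨ ¬x3)
  F F T T  ✗ fails (x2 ∨ ¬x4 ∨ x1)
  F T F F  ✗ fails (¬x2)
  F T F T  ✗ fails (¬x2)
  F T T F  ✗ fails (¬x2)
  F T T T  ✗ fails (¬x2)
  T F F F  ✓ satisfies all
  T F F T  ✓ satisfies all
  T F T F  ✗ fails (x4 ∨ ¬x1 ∨ ¬x3)
  T F T T  ✗ fails (x2 ∨ ¬x3)
  T T F F  ✗ fails (¬x2)
  T T F T  ✗ fails (¬x2)
  T T T F  ✗ fails (x4 ∨ ¬x1 ∨ ¬x3)
  T T T T  ✗ fails (¬x2)
2 of the 16 rows are models.

2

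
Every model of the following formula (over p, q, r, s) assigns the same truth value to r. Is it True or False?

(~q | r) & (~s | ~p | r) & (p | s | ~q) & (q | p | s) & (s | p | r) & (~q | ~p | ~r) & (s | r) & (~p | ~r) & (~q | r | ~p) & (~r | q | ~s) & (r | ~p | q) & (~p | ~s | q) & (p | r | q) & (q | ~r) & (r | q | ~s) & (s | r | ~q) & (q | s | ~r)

True

Suppose r = 0.
(~q) alone gives q = 0.
(s) alone gives s = 1.
Now (~s) is unsatisfied and unit — conflict.
So every satisfying assignment has r = True.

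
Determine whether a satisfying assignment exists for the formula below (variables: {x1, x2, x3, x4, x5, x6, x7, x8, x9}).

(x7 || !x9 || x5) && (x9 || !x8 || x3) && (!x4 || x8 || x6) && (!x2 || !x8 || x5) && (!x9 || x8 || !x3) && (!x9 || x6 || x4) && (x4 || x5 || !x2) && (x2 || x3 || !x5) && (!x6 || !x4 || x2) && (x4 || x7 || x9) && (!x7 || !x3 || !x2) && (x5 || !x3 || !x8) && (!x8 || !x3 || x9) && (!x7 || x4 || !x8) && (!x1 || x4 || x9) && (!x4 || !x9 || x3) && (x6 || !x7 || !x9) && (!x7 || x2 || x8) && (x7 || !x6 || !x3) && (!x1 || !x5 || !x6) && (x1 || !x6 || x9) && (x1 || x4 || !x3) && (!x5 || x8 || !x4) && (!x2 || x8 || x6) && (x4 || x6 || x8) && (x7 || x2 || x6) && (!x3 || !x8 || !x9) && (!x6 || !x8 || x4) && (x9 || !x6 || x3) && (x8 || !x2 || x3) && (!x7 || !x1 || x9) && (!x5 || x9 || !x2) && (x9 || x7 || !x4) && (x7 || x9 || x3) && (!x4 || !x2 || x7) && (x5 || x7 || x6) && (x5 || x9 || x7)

Suppose x7 = true.
Suppose x3 = false.
Suppose x9 = true.
(!x4) alone gives x4 = false.
(x6) alone gives x6 = true.
(!x8) alone gives x8 = false.
(x2) alone gives x2 = true.
Now (!x2) is unsatisfied and unit — conflict.
So x9 must be the other value — set x9 = false.
(!x8) alone gives x8 = false.
(x2) alone gives x2 = true.
Now (!x2) is unsatisfied and unit — conflict.
Neither x9 = true nor x9 = false works.
So x3 must be the other value — set x3 = true.
(!x2) alone gives x2 = false.
(x8) alone gives x8 = true.
(x5) alone gives x5 = true.
(x9) alone gives x9 = true.
Now (!x9) is unsatisfied and unit — conflict.
Neither x3 = true nor x3 = false works.
So x7 must be the other value — set x7 = false.
Suppose x9 = false.
(x4) alone gives x4 = true.
Now (!x4) is unsatisfied and unit — conflict.
So x9 must be the other value — set x9 = true.
(x5) alone gives x5 = true.
Suppose x8 = true.
(!x3) alone gives x3 = false.
(x2) alone gives x2 = true.
(!x4) alone gives x4 = false.
(x6) alone gives x6 = true.
Now (!x6) is unsatisfied and unit — conflict.
So x8 must be the other value — set x8 = false.
(!x3) alone gives x3 = false.
(x2) alone gives x2 = true.
Now (!x2) is unsatisfied and unit — conflict.
Neither x8 = true nor x8 = false works.
Neither x9 = true nor x9 = false works.
Neither x7 = true nor x7 = false works.
No assignment satisfies every clause.

Unsatisfiable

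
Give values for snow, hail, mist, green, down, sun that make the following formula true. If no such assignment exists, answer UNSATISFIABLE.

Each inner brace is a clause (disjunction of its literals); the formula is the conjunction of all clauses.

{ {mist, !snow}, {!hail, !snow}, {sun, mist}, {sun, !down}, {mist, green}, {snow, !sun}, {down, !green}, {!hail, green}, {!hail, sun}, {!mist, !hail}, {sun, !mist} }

Branch on mist: set mist = true.
The clause (!hail) is unit, so hail = false.
The clause (sun) is unit, so sun = true.
The clause (snow) is unit, so snow = true.
Branch on down: set down = false.
The clause (!green) is unit, so green = false.
Every clause now holds.

snow ↦ true; hail ↦ false; mist ↦ true; green ↦ false; down ↦ false; sun ↦ true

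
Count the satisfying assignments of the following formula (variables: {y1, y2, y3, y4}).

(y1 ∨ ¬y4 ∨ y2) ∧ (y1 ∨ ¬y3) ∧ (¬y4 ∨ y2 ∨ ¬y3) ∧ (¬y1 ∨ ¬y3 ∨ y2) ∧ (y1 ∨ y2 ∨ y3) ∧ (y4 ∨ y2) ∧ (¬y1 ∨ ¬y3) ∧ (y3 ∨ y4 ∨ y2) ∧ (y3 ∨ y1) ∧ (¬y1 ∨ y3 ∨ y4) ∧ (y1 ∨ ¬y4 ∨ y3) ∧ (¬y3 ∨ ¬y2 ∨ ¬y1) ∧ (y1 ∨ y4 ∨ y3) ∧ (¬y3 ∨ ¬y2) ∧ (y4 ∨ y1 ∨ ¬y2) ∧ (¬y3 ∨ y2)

2

There are 2^4 = 16 truth assignments over (y1, y2, y3, y4).
Split on y4. With y4 = True, the clauses containing y4 are satisfied and ¬y4 drops from the rest; 2 of the 2^3 = 8 assignments to the other variables satisfy what remains.
With y4 = False, by the same count on the reduced clause set, 0 assignments work.
Total: 2 + 0 = 2.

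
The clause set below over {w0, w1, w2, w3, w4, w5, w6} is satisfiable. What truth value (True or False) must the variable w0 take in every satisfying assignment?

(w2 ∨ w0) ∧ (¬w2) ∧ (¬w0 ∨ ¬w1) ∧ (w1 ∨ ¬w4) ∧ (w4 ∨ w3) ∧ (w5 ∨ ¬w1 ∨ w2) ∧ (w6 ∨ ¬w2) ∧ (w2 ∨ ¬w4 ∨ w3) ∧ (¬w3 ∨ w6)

True

Suppose w0 = False.
Unit clause (w2) forces w2 = True.
Now (¬w2) is unsatisfied and unit — conflict.
So every satisfying assignment has w0 = True.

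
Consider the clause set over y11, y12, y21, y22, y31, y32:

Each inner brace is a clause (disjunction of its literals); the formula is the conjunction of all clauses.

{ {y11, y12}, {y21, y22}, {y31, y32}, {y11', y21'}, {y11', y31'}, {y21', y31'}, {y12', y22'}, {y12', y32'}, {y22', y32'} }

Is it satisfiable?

Suppose y11 = 1.
Unit clause (y21') forces y21 = 0.
Unit clause (y22) forces y22 = 1.
Unit clause (y31') forces y31 = 0.
Unit clause (y32) forces y32 = 1.
But (y32') is also a unit clause — contradiction.
Backtrack on y11: now try y11 = 0.
Unit clause (y12) forces y12 = 1.
Unit clause (y22') forces y22 = 0.
Unit clause (y21) forces y21 = 1.
Unit clause (y31') forces y31 = 0.
Unit clause (y32) forces y32 = 1.
But (y32') is also a unit clause — contradiction.
Neither y11 = 1 nor y11 = 0 works.
No assignment satisfies every clause.

No, unsatisfiable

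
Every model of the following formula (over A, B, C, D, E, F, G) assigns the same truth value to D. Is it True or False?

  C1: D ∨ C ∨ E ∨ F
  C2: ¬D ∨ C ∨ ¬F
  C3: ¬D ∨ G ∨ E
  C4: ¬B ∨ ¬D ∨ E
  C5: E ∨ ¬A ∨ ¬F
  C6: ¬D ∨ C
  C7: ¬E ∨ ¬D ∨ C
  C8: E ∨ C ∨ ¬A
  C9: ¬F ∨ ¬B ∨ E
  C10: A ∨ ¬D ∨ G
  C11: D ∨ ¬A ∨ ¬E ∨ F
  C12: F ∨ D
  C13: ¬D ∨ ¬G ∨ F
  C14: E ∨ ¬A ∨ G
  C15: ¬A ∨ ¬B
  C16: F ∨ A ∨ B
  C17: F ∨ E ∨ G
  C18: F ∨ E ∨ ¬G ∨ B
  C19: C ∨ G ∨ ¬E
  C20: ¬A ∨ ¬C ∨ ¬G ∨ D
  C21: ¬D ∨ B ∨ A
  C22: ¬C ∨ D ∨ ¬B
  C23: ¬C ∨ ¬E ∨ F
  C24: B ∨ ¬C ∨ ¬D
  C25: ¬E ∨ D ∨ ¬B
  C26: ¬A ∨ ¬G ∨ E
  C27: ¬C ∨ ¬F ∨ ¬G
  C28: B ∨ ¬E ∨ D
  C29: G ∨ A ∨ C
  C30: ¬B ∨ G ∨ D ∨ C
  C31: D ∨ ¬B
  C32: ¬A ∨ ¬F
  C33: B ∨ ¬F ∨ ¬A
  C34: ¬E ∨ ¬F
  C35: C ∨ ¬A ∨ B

Suppose D = True.
From the singleton clause (C), C = True.
From the singleton clause (B), B = True.
From the singleton clause (E), E = True.
From the singleton clause (¬A), A = False.
From the singleton clause (G), G = True.
From the singleton clause (F), F = True.
That conflicts with the unit clause (¬F).
So every satisfying assignment has D = False.

False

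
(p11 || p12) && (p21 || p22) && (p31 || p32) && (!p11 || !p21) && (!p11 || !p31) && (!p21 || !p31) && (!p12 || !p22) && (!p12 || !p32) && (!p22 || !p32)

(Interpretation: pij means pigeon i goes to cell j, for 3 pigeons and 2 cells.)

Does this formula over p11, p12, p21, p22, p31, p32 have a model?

Branch on p11: set p11 = true.
The clause (!p21) is unit, so p21 = false.
The clause (p22) is unit, so p22 = true.
The clause (!p31) is unit, so p31 = false.
The clause (p32) is unit, so p32 = true.
Now (!p32) is unsatisfied and unit — conflict.
Backtrack on p11: now try p11 = false.
The clause (p12) is unit, so p12 = true.
The clause (!p22) is unit, so p22 = false.
The clause (p21) is unit, so p21 = true.
The clause (!p31) is unit, so p31 = false.
The clause (p32) is unit, so p32 = true.
Now (!p32) is unsatisfied and unit — conflict.
Both values of p11 lead to a conflict.
No assignment satisfies every clause.

Unsatisfiable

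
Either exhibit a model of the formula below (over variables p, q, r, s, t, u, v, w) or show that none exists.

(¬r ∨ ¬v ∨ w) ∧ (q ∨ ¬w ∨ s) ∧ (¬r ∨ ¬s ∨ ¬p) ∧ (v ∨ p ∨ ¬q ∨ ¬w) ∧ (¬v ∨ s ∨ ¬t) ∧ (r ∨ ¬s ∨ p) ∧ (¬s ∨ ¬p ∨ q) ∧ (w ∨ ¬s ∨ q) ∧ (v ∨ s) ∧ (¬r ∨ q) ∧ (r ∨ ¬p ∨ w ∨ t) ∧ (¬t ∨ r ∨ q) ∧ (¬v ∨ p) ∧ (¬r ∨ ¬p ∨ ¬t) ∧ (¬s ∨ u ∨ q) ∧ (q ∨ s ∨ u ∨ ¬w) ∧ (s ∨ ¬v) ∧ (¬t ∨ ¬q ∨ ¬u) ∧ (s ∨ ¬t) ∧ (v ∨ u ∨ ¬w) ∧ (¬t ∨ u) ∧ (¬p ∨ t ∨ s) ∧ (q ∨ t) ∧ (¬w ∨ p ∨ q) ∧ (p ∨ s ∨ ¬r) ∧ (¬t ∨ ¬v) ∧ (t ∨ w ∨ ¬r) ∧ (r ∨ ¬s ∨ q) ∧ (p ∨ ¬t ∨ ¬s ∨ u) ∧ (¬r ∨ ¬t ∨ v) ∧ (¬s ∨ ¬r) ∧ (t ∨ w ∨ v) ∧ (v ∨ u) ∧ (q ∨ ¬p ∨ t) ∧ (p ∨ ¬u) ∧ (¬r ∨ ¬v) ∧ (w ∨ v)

p ↦ True, q ↦ True, r ↦ False, s ↦ True, t ↦ False, u ↦ True, v ↦ True, w ↦ True

Suppose v = True.
From the singleton clause (p), p = True.
From the singleton clause (s), s = True.
From the singleton clause (¬r), r = False.
From the singleton clause (q), q = True.
From the singleton clause (¬t), t = False.
From the singleton clause (w), w = True.
All clauses hold; u can take either value.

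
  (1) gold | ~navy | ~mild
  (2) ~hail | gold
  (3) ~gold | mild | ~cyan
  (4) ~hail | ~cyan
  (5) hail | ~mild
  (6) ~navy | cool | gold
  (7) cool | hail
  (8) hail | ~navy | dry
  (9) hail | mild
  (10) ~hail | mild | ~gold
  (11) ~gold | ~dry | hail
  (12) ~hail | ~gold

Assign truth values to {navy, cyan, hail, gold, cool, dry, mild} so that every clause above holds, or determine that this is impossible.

Try hail = 0.
The clause (~mild) is unit, so mild = 0.
That conflicts with the unit clause (mild).
So hail must be the other value — set hail = 1.
The clause (gold) is unit, so gold = 1.
That conflicts with the unit clause (~gold).
Neither hail = 1 nor hail = 0 works.

UNSATISFIABLE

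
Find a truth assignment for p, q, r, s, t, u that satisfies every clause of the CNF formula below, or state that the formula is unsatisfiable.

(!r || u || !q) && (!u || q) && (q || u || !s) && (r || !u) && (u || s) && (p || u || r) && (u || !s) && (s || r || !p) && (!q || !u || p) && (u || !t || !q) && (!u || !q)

UNSATISFIABLE

Case u = false:
Unit clause (s) forces s = true.
Now (!s) is unsatisfied and unit — conflict.
That branch fails; take u = true instead.
Unit clause (q) forces q = true.
Now (!q) is unsatisfied and unit — conflict.
Either choice for u ends in contradiction.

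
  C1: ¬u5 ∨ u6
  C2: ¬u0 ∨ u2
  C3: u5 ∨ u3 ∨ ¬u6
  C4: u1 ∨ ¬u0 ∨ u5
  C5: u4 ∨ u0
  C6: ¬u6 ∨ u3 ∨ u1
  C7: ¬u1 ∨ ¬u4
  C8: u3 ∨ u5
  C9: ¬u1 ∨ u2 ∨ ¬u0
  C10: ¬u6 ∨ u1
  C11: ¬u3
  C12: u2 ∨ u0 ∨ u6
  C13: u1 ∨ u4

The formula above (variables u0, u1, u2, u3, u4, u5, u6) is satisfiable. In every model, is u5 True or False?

Suppose u5 = False.
Unit clause (u3) forces u3 = True.
That conflicts with the unit clause (¬u3).
So every satisfying assignment has u5 = True.

True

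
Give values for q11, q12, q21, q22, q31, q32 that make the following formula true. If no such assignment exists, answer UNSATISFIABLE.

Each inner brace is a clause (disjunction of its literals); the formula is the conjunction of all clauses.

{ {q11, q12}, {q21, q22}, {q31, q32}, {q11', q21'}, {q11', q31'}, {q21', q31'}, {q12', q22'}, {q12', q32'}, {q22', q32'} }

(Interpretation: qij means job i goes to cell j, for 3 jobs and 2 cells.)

Suppose q11 = 1.
(q21') alone gives q21 = 0.
(q22) alone gives q22 = 1.
(q31') alone gives q31 = 0.
(q32) alone gives q32 = 1.
Now (q32') is unsatisfied and unit — conflict.
So q11 must be the other value — set q11 = 0.
(q12) alone gives q12 = 1.
(q22') alone gives q22 = 0.
(q21) alone gives q21 = 1.
(q31') alone gives q31 = 0.
(q32) alone gives q32 = 1.
Now (q32') is unsatisfied and unit — conflict.
Neither q11 = 1 nor q11 = 0 works.

UNSATISFIABLE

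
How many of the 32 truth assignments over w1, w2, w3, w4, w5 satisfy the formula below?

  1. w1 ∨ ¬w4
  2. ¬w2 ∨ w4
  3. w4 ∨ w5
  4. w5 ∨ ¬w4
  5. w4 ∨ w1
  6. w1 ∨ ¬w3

6

There are 2^5 = 32 truth assignments over (w1, w2, w3, w4, w5).
Split on w4. With w4 = True, the clauses containing w4 are satisfied and ¬w4 drops from the rest; 4 of the 2^4 = 16 assignments to the other variables satisfy what remains.
With w4 = False, by the same count on the reduced clause set, 2 assignments work.
Total: 4 + 2 = 6.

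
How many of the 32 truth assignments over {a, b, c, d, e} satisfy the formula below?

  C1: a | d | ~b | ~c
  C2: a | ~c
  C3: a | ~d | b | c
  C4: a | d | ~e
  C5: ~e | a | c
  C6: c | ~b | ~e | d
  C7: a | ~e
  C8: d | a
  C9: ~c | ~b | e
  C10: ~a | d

8

There are 2^5 = 32 truth assignments over (a, b, c, d, e).
Split on b. With b = 1, the clauses containing b are satisfied and ~b drops from the rest; 4 of the 2^4 = 16 assignments to the other variables satisfy what remains.
With b = 0, by the same count on the reduced clause set, 4 assignments work.
Total: 4 + 4 = 8.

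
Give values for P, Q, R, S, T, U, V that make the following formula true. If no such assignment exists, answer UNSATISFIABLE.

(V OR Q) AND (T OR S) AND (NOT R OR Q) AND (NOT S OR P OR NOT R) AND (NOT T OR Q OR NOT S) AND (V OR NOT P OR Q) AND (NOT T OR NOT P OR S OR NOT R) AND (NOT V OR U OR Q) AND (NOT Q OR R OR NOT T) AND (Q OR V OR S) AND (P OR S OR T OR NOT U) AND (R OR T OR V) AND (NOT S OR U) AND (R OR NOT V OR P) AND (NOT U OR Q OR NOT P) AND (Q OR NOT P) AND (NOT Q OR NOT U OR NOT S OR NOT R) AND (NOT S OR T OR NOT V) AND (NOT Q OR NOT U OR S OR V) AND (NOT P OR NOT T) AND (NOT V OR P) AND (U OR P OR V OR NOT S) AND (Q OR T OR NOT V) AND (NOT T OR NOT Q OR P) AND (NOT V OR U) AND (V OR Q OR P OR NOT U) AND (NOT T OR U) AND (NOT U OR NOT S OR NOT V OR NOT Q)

UNSATISFIABLE

Try V = true.
The clause (P) is unit, so P = true.
The clause (Q) is unit, so Q = true.
The clause (NOT T) is unit, so T = false.
The clause (S) is unit, so S = true.
That conflicts with the unit clause (NOT S).
Undo V and try V = false.
The clause (Q) is unit, so Q = true.
Try T = true.
The clause (R) is unit, so R = true.
The clause (NOT P) is unit, so P = false.
That conflicts with the unit clause (P).
Undo T and try T = false.
The clause (S) is unit, so S = true.
The clause (R) is unit, so R = true.
The clause (P) is unit, so P = true.
The clause (U) is unit, so U = true.
That conflicts with the unit clause (NOT U).
Both values of T lead to a conflict.
Both values of V lead to a conflict.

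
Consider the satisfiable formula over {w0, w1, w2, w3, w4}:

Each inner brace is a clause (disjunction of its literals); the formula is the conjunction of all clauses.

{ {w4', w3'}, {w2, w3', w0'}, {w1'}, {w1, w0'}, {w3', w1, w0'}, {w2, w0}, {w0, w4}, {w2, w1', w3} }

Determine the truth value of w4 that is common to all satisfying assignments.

Suppose w4 = 0.
The clause (w1') is unit, so w1 = 0.
The clause (w0') is unit, so w0 = 0.
That conflicts with the unit clause (w0).
So every satisfying assignment has w4 = True.

True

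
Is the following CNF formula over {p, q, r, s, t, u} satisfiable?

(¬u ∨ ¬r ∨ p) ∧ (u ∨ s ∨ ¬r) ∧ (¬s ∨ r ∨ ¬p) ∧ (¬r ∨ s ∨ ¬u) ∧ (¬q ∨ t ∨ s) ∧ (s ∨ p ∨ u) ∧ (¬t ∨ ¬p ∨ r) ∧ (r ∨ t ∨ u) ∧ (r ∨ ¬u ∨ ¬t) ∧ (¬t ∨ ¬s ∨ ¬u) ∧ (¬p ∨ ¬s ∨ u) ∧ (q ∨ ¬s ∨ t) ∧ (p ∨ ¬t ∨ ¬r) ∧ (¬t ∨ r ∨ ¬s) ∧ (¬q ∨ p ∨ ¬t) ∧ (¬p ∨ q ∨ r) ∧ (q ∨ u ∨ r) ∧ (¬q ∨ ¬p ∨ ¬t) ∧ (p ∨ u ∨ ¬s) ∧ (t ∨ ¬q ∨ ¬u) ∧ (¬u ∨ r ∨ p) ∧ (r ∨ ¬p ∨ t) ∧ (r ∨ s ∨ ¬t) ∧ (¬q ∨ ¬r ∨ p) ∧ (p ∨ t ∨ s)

No

Branch on u: set u = False.
Branch on s: set s = True.
The clause (¬p) is unit, so p = False.
Now (p) is unsatisfied and unit — conflict.
Backtrack on s: now try s = False.
The clause (¬r) is unit, so r = False.
The clause (p) is unit, so p = True.
The clause (¬t) is unit, so t = False.
Now (t) is unsatisfied and unit — conflict.
Neither s = True nor s = False works.
Backtrack on u: now try u = True.
Branch on r: set r = False.
The clause (¬t) is unit, so t = False.
The clause (¬q) is unit, so q = False.
The clause (¬s) is unit, so s = False.
The clause (¬p) is unit, so p = False.
Now (p) is unsatisfied and unit — conflict.
Backtrack on r: now try r = True.
The clause (p) is unit, so p = True.
The clause (s) is unit, so s = True.
The clause (¬t) is unit, so t = False.
The clause (q) is unit, so q = True.
Now (¬q) is unsatisfied and unit — conflict.
Neither r = True nor r = False works.
Neither u = True nor u = False works.
No assignment satisfies every clause.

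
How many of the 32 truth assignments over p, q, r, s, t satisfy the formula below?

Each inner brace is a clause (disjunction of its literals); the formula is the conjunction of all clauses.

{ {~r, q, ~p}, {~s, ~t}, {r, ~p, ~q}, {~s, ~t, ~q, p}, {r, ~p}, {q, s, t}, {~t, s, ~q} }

10

There are 2^5 = 32 truth assignments over (p, q, r, s, t).
Split on s. With s = 1, the clauses containing s are satisfied and ~s drops from the rest; 5 of the 2^4 = 16 assignments to the other variables satisfy what remains.
With s = 0, by the same count on the reduced clause set, 5 assignments work.
(One model: p=F, q=F, r=F, s=F, t=T.)
Total: 5 + 5 = 10.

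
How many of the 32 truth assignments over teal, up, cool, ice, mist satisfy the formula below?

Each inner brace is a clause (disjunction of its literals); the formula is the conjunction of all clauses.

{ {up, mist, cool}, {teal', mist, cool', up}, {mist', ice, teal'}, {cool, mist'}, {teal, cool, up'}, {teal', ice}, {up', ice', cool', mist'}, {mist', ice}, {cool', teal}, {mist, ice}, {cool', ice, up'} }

There are 2^5 = 32 truth assignments over (teal, up, cool, ice, mist).
Split on up. With up = 1, the clauses containing up are satisfied and up' drops from the rest; 2 of the 2^4 = 16 assignments to the other variables satisfy what remains.
With up = 0, by the same count on the reduced clause set, 1 assignment works.
(One model: teal=T, up=F, cool=T, ice=T, mist=T.)
Total: 2 + 1 = 3.

3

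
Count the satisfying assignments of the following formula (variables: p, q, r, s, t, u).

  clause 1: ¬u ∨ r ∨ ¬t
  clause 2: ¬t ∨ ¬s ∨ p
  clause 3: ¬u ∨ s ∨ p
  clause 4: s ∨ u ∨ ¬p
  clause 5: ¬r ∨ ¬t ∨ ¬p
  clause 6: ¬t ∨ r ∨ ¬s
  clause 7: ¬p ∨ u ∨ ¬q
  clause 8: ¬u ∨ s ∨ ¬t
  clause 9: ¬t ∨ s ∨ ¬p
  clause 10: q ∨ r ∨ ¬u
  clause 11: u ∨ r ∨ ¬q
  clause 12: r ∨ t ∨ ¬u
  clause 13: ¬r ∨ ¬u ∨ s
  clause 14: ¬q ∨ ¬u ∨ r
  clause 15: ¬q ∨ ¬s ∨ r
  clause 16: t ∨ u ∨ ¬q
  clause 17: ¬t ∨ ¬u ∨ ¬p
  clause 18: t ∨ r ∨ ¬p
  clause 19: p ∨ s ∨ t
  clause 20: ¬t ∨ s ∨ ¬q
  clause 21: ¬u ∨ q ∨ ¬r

7

There are 2^6 = 64 truth assignments over (p, q, r, s, t, u).
Split on q. With q = True, the clauses containing q are satisfied and ¬q drops from the rest; 2 of the 2^5 = 32 assignments to the other variables satisfy what remains.
With q = False, by the same count on the reduced clause set, 5 assignments work.
(One model: p=F, q=F, r=F, s=F, t=T, u=F.)
Total: 2 + 5 = 7.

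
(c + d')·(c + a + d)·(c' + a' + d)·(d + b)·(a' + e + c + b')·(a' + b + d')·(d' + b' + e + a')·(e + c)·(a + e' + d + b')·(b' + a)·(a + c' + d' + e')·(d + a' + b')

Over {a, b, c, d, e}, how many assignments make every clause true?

There are 2^5 = 32 truth assignments over (a, b, c, d, e).
Split on a. With a = 1, the clauses containing a are satisfied and a' drops from the rest; 1 of the 2^4 = 16 assignments to the other variables satisfy what remains.
With a = 0, by the same count on the reduced clause set, 1 assignment works.
Total: 1 + 1 = 2.

2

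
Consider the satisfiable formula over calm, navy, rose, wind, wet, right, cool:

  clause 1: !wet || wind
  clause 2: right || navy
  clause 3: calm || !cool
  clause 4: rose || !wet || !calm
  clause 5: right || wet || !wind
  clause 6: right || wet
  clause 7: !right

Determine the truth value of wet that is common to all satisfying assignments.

Suppose wet = false.
(right) alone gives right = true.
Now (!right) is unsatisfied and unit — conflict.
So every satisfying assignment has wet = True.

True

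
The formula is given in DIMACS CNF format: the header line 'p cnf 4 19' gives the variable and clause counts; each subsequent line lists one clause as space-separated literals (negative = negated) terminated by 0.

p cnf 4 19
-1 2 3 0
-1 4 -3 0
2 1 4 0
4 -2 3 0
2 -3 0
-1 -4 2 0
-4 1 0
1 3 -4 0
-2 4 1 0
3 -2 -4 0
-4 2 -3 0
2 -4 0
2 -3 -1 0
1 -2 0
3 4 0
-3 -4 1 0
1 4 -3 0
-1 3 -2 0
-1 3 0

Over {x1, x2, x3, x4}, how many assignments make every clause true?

1

There are 2^4 = 16 truth assignments over (x1, x2, x3, x4).
Check each against the 19 clauses (columns in the order x1, x2, x3, x4):
  F F F F  ✗ fails (x2 ∨ x1 ∨ x4)
  F F F T  ✗ fails (¬x4 ∨ x1)
  F F T F  ✗ fails (x2 ∨ x1 ∨ x4)
  F F T T  ✗ fails (x2 ∨ ¬x3)
  F T F F  ✗ fails (x4 ∨ ¬x2 ∨ x3)
  F T F T  ✗ fails (¬x4 ∨ x1)
  F T T F  ✗ fails (¬x2 ∨ x4 ∨ x1)
  F T T T  ✗ fails (¬x4 ∨ x1)
  T F F F  ✗ fails (¬x1 ∨ x2 ∨ x3)
  T F F T  ✗ fails (¬x1 ∨ x2 ∨ x3)
  T F T F  ✗ fails (¬x1 ∨ x4 ∨ ¬x3)
  T F T T  ✗ fails (x2 ∨ ¬x3)
  T T F F  ✗ fails (x4 ∨ ¬x2 ∨ x3)
  T T F T  ✗ fails (x3 ∨ ¬x2 ∨ ¬x4)
  T T T F  ✗ fails (¬x1 ∨ x4 ∨ ¬x3)
  T T T T  ✓ satisfies all
1 of the 16 rows is a model.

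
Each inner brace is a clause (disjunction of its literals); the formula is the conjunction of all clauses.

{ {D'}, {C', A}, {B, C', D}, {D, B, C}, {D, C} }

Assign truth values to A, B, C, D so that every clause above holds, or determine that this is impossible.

(D') alone gives D = 0.
(C) alone gives C = 1.
(A) alone gives A = 1.
(B) alone gives B = 1.
This assignment satisfies each clause.

A=1, B=1, C=1, D=0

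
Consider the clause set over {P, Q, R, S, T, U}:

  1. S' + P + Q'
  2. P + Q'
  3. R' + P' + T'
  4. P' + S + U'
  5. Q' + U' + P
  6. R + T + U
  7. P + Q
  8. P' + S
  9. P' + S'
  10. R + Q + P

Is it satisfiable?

No

Case P = 1:
(S) alone gives S = 1.
Now (S') is unsatisfied and unit — conflict.
So P must be the other value — set P = 0.
(Q') alone gives Q = 0.
Now (Q) is unsatisfied and unit — conflict.
Both values of P lead to a conflict.
No assignment satisfies every clause.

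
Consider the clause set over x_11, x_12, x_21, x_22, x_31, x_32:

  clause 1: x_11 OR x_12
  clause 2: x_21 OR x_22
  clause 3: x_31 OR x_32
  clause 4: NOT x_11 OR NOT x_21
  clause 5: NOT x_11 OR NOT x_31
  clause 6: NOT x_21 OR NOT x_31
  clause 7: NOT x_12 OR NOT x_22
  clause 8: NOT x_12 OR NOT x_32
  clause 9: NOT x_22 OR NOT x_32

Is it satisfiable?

No

Case x_11 = true:
(NOT x_21) alone gives x_21 = false.
(x_22) alone gives x_22 = true.
(NOT x_31) alone gives x_31 = false.
(x_32) alone gives x_32 = true.
That conflicts with the unit clause (NOT x_32).
So x_11 must be the other value — set x_11 = false.
(x_12) alone gives x_12 = true.
(NOT x_22) alone gives x_22 = false.
(x_21) alone gives x_21 = true.
(NOT x_31) alone gives x_31 = false.
(x_32) alone gives x_32 = true.
That conflicts with the unit clause (NOT x_32).
Neither x_11 = true nor x_11 = false works.
No assignment satisfies every clause.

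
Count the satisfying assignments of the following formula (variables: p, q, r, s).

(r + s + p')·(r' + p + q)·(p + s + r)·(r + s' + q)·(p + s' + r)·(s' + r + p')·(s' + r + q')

6

There are 2^4 = 16 truth assignments over (p, q, r, s).
Split on q. With q = 1, the clauses containing q are satisfied and q' drops from the rest; 4 of the 2^3 = 8 assignments to the other variables satisfy what remains.
With q = 0, by the same count on the reduced clause set, 2 assignments work.
(One model: p=F, q=T, r=T, s=F.)
Total: 4 + 2 = 6.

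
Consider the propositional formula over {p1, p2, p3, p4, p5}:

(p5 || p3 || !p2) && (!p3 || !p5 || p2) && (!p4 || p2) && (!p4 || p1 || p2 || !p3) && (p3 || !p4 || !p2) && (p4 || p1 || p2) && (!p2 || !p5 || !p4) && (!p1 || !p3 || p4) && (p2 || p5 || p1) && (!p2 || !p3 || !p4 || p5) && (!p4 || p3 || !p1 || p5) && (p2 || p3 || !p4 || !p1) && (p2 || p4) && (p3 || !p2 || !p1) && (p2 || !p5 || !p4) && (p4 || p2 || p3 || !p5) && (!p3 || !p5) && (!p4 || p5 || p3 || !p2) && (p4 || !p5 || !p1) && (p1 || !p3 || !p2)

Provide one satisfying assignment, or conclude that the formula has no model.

p1: false,  p2: true,  p3: false,  p4: false,  p5: true

Case p4 = false:
The clause (p2) is unit, so p2 = true.
Case p5 = true:
The clause (!p3) is unit, so p3 = false.
The clause (!p1) is unit, so p1 = false.
Every clause now holds.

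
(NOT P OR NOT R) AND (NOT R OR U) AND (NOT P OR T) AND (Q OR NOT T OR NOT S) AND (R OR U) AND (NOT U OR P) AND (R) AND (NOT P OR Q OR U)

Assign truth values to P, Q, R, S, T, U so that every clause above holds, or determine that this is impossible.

(R) alone gives R = true.
(NOT P) alone gives P = false.
(U) alone gives U = true.
That conflicts with the unit clause (NOT U).

UNSATISFIABLE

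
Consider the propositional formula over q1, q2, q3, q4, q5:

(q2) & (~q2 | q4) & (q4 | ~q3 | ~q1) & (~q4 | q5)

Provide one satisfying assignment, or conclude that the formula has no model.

q1: 0; q2: 1; q3: 1; q4: 1; q5: 1

(q2) alone gives q2 = 1.
(q4) alone gives q4 = 1.
(q5) alone gives q5 = 1.
No clause remains; q1, q3 are free.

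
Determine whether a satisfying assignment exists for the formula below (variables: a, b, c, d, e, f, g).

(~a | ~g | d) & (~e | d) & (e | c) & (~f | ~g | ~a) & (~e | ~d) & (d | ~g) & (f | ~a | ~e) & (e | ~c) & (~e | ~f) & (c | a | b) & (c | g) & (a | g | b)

No

Suppose e = 0.
(c) alone gives c = 1.
That conflicts with the unit clause (~c).
Undo e and try e = 1.
(d) alone gives d = 1.
That conflicts with the unit clause (~d).
Either choice for e ends in contradiction.
No assignment satisfies every clause.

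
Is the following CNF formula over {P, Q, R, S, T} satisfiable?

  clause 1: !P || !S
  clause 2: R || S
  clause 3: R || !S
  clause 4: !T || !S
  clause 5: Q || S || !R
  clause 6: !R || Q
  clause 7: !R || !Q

Unsatisfiable

Branch on P: set P = false.
Branch on R: set R = true.
From the singleton clause (Q), Q = true.
That conflicts with the unit clause (!Q).
Backtrack on R: now try R = false.
From the singleton clause (S), S = true.
That conflicts with the unit clause (!S).
Either choice for R ends in contradiction.
Backtrack on P: now try P = true.
From the singleton clause (!S), S = false.
From the singleton clause (R), R = true.
From the singleton clause (Q), Q = true.
That conflicts with the unit clause (!Q).
Either choice for P ends in contradiction.
No assignment satisfies every clause.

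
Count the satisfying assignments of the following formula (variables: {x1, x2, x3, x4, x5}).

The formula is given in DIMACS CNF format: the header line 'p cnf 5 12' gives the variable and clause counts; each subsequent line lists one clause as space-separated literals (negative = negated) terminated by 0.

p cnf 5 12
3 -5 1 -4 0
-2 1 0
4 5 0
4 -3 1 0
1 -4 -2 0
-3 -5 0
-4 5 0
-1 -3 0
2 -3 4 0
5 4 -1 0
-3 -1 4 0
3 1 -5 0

4

There are 2^5 = 32 truth assignments over (x1, x2, x3, x4, x5).
Split on x5. With x5 = True, the clauses containing x5 are satisfied and ¬x5 drops from the rest; 4 of the 2^4 = 16 assignments to the other variables satisfy what remains.
With x5 = False, by the same count on the reduced clause set, 0 assignments work.
Total: 4 + 0 = 4.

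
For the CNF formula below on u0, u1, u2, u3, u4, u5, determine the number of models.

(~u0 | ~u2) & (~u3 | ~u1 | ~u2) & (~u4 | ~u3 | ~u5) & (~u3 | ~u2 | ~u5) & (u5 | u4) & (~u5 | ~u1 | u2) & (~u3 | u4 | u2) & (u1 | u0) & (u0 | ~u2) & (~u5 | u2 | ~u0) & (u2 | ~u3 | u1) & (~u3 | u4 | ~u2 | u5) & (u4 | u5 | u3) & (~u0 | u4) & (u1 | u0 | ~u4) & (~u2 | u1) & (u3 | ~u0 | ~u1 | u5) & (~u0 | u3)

3

There are 2^6 = 64 truth assignments over (u0, u1, u2, u3, u4, u5).
Split on u2. With u2 = 1, the clauses containing u2 are satisfied and ~u2 drops from the rest; 0 of the 2^5 = 32 assignments to the other variables satisfy what remains.
With u2 = 0, by the same count on the reduced clause set, 3 assignments work.
(One model: u0=F, u1=T, u2=F, u3=F, u4=T, u5=F.)
Total: 0 + 3 = 3.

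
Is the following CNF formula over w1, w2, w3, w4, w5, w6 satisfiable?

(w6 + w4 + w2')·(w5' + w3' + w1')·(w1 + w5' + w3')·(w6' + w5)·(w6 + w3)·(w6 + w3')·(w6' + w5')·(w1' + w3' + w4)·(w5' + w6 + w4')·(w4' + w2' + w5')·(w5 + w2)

Case w6 = 0:
From the singleton clause (w3), w3 = 1.
But (w3') is also a unit clause — contradiction.
Backtrack on w6: now try w6 = 1.
From the singleton clause (w5), w5 = 1.
But (w5') is also a unit clause — contradiction.
Either choice for w6 ends in contradiction.
No assignment satisfies every clause.

Unsatisfiable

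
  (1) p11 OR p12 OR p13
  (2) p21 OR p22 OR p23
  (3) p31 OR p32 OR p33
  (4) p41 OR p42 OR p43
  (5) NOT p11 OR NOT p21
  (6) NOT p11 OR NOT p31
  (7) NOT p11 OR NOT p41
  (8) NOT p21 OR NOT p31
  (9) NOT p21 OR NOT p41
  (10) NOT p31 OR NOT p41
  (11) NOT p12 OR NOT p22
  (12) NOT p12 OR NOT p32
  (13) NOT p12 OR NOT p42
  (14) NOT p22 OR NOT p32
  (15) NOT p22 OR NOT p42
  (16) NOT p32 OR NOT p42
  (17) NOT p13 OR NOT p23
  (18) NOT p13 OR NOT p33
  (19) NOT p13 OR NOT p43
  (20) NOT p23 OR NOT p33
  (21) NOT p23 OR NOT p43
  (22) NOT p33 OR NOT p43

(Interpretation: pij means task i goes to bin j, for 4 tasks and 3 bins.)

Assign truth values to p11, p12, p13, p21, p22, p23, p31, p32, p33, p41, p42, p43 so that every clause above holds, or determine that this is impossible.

Suppose p11 = false.
Suppose p12 = true.
Unit clause (NOT p22) forces p22 = false.
Unit clause (NOT p32) forces p32 = false.
Unit clause (NOT p42) forces p42 = false.
Suppose p21 = true.
Unit clause (NOT p31) forces p31 = false.
Unit clause (p33) forces p33 = true.
Unit clause (NOT p41) forces p41 = false.
Unit clause (p43) forces p43 = true.
That conflicts with the unit clause (NOT p43).
Backtrack on p21: now try p21 = false.
Unit clause (p23) forces p23 = true.
Unit clause (NOT p13) forces p13 = false.
Unit clause (NOT p33) forces p33 = false.
Unit clause (p31) forces p31 = true.
Unit clause (NOT p41) forces p41 = false.
Unit clause (p43) forces p43 = true.
That conflicts with the unit clause (NOT p43).
Neither p21 = true nor p21 = false works.
Backtrack on p12: now try p12 = false.
Unit clause (p13) forces p13 = true.
Unit clause (NOT p23) forces p23 = false.
Unit clause (NOT p33) forces p33 = false.
Unit clause (NOT p43) forces p43 = false.
Suppose p21 = true.
Unit clause (NOT p31) forces p31 = false.
Unit clause (p32) forces p32 = true.
Unit clause (NOT p41) forces p41 = false.
Unit clause (p42) forces p42 = true.
That conflicts with the unit clause (NOT p42).
Backtrack on p21: now try p21 = false.
Unit clause (p22) forces p22 = true.
Unit clause (NOT p32) forces p32 = false.
Unit clause (p31) forces p31 = true.
Unit clause (NOT p41) forces p41 = false.
Unit clause (p42) forces p42 = true.
That conflicts with the unit clause (NOT p42).
Neither p21 = true nor p21 = false works.
Neither p12 = true nor p12 = false works.
Backtrack on p11: now try p11 = true.
Unit clause (NOT p21) forces p21 = false.
Unit clause (NOT p31) forces p31 = false.
Unit clause (NOT p41) forces p41 = false.
Suppose p22 = true.
Unit clause (NOT p12) forces p12 = false.
Unit clause (NOT p32) forces p32 = false.
Unit clause (p33) forces p33 = true.
Unit clause (NOT p42) forces p42 = false.
Unit clause (p43) forces p43 = true.
That conflicts with the unit clause (NOT p43).
Backtrack on p22: now try p22 = false.
Unit clause (p23) forces p23 = true.
Unit clause (NOT p13) forces p13 = false.
Unit clause (NOT p33) forces p33 = false.
Unit clause (p32) forces p32 = true.
Unit clause (NOT p12) forces p12 = false.
Unit clause (NOT p42) forces p42 = false.
Unit clause (p43) forces p43 = true.
That conflicts with the unit clause (NOT p43).
Neither p22 = true nor p22 = false works.
Neither p11 = true nor p11 = false works.

UNSATISFIABLE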